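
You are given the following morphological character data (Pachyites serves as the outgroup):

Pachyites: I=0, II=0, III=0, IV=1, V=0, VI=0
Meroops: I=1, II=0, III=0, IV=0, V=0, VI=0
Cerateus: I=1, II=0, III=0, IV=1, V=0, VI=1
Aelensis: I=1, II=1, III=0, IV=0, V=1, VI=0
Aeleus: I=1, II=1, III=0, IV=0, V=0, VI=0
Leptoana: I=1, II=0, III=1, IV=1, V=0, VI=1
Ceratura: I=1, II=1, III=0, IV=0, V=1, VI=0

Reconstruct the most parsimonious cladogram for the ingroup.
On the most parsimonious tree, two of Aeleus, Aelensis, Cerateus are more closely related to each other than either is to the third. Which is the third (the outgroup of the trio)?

Cerateus

Character polarity is set by the outgroup: the derived state is whichever differs from the outgroup's state, so for IV the derived state is '0', and for the remaining characters it is '1'.
All ingroup taxa share the derived state '1' for I; it defines the ingroup but does not resolve relationships within it.
II (derived state '1') is shared by Aelensis, Aeleus, and Ceratura — a synapomorphy uniting that clade.
III: derived state '1' in Leptoana only — an autapomorphy, so it tells us nothing about relationships among taxa.
IV: derived state '0' in Aelensis, Aeleus, Ceratura, and Meroops only — synapomorphy for {Aelensis, Aeleus, Ceratura, Meroops}.
Only Aelensis and Ceratura show the derived state '1' for V, supporting them as a clade.
VI (derived state '1') is shared by Cerateus and Leptoana — a synapomorphy uniting that clade.
Most parsimonious ingroup topology: ((Meroops,((Aelensis,Ceratura),Aeleus)),(Cerateus,Leptoana)).
Aeleus and Aelensis share a more recent common ancestor with each other than either does with Cerateus, so Cerateus is the least closely related of the three.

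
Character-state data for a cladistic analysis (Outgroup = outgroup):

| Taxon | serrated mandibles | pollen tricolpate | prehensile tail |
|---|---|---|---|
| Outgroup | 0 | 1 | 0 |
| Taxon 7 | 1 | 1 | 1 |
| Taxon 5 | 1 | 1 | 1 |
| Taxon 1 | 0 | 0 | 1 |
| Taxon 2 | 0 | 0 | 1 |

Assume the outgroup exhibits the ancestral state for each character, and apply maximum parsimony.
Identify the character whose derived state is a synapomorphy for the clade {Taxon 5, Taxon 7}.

Character polarity is set by the outgroup: the derived state is whichever differs from the outgroup's state, so for pollen tricolpate the derived state is '0', and for the remaining characters it is '1'.
serrated mandibles (derived state '1') is shared by Taxon 5 and Taxon 7 — a synapomorphy uniting that clade.
pollen tricolpate (derived state '0') is shared by Taxon 1 and Taxon 2 — a synapomorphy uniting that clade.
prehensile tail (derived state '1') is shared by all ingroup taxa — unites the whole ingroup.
Most parsimonious ingroup topology: ((Taxon 7,Taxon 5),(Taxon 1,Taxon 2)).
The clade {Taxon 5, Taxon 7} is supported by serrated mandibles: its derived state '1' occurs in exactly those taxa and in no other taxon (including the outgroup).

serrated mandibles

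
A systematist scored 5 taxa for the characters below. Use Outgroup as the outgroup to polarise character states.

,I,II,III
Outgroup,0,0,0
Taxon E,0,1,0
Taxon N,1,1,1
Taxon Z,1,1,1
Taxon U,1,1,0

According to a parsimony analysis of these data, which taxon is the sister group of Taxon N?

Taxon Z

The outgroup has state '0' for every character, so '1' is the derived state throughout.
Only Taxon N, Taxon U, and Taxon Z show the derived state '1' for I, supporting them as a clade.
All ingroup taxa share the derived state '1' for II; it defines the ingroup but does not resolve relationships within it.
III: derived state '1' in Taxon N and Taxon Z only — synapomorphy for {Taxon N, Taxon Z}.
Most parsimonious ingroup topology: (Taxon E,((Taxon N,Taxon Z),Taxon U)).
Taxon N and Taxon Z form a cherry on this tree, so they are sister taxa.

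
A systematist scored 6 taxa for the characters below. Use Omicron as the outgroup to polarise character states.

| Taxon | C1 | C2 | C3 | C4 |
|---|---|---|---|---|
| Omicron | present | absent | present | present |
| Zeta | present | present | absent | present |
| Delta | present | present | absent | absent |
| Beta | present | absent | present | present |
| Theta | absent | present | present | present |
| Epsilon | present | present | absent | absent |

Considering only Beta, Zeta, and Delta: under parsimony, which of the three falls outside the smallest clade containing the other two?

Beta

Character polarity is set by the outgroup: the derived state is whichever differs from the outgroup's state, so for C1, C3, C4 the derived state is 'absent', and for the remaining characters it is 'present'.
C1: derived state 'absent' in Theta only — an autapomorphy, so it tells us nothing about relationships among taxa.
C2: derived state 'present' in Delta, Epsilon, Theta, and Zeta only — synapomorphy for {Delta, Epsilon, Theta, Zeta}.
C3 (derived state 'absent') is shared by Delta, Epsilon, and Zeta — a synapomorphy uniting that clade.
Only Delta and Epsilon show the derived state 'absent' for C4, supporting them as a clade.
Most parsimonious ingroup topology: (((Zeta,(Delta,Epsilon)),Theta),Beta).
Zeta and Delta share a more recent common ancestor with each other than either does with Beta, so Beta is the least closely related of the three.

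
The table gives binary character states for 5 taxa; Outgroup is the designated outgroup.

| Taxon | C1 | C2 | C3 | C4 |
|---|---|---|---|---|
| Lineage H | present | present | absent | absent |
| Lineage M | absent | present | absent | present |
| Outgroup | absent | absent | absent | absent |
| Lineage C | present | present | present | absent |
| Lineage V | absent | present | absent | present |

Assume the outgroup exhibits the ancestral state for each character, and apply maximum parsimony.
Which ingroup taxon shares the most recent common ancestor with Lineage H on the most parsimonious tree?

Lineage C

The outgroup has state 'absent' for every character, so 'present' is the derived state throughout.
Only Lineage C and Lineage H show the derived state 'present' for C1, supporting them as a clade.
All ingroup taxa share the derived state 'present' for C2; it defines the ingroup but does not resolve relationships within it.
C3: derived state 'present' in Lineage C only — an autapomorphy, so it tells us nothing about relationships among taxa.
C4 (derived state 'present') is shared by Lineage M and Lineage V — a synapomorphy uniting that clade.
Most parsimonious ingroup topology: ((Lineage V,Lineage M),(Lineage H,Lineage C)).
Lineage H and Lineage C form a cherry on this tree, so they are sister taxa.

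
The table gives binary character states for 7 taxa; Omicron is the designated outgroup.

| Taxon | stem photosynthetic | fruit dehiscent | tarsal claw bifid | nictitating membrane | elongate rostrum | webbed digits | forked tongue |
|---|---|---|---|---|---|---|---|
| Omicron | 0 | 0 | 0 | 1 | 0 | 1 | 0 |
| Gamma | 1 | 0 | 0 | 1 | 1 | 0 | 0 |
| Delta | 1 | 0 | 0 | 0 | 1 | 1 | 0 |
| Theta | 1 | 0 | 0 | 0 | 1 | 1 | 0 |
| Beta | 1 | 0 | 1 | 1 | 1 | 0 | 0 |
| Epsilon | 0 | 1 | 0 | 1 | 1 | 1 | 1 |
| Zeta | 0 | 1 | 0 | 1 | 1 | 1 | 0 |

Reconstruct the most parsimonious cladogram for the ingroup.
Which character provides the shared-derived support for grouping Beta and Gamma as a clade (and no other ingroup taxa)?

Character polarity is set by the outgroup: the derived state is whichever differs from the outgroup's state, so for nictitating membrane, webbed digits the derived state is '0', and for the remaining characters it is '1'.
stem photosynthetic (derived state '1') is shared by Beta, Delta, Gamma, and Theta — a synapomorphy uniting that clade.
fruit dehiscent (derived state '1') is shared by Epsilon and Zeta — a synapomorphy uniting that clade.
tarsal claw bifid: derived state '1' in Beta only — an autapomorphy, so it tells us nothing about relationships among taxa.
nictitating membrane: derived state '0' in Delta and Theta only — synapomorphy for {Delta, Theta}.
All ingroup taxa share the derived state '1' for elongate rostrum; it defines the ingroup but does not resolve relationships within it.
webbed digits: derived state '0' in Beta and Gamma only — synapomorphy for {Beta, Gamma}.
forked tongue (derived state '1') is unique to Epsilon (autapomorphy; uninformative for grouping).
Most parsimonious ingroup topology: (((Gamma,Beta),(Delta,Theta)),(Epsilon,Zeta)).
The clade {Beta, Gamma} is supported by webbed digits: its derived state '0' occurs in exactly those taxa and in no other taxon (including the outgroup).

webbed digits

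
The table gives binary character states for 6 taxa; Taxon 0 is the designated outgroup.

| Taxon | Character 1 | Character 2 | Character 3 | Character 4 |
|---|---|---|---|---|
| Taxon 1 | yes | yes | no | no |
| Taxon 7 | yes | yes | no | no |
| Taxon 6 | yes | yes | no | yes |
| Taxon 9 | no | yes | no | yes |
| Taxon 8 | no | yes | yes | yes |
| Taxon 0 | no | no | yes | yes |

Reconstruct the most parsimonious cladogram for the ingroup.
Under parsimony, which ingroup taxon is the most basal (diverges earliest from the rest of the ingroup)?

Character polarity is set by the outgroup: the derived state is whichever differs from the outgroup's state, so for Character 3, Character 4 the derived state is 'no', and for the remaining characters it is 'yes'.
Only Taxon 1, Taxon 6, and Taxon 7 show the derived state 'yes' for Character 1, supporting them as a clade.
Character 2 (derived state 'yes') is shared by all ingroup taxa — unites the whole ingroup.
Character 3: derived state 'no' in Taxon 1, Taxon 6, Taxon 7, and Taxon 9 only — synapomorphy for {Taxon 1, Taxon 6, Taxon 7, Taxon 9}.
Character 4 (derived state 'no') is shared by Taxon 1 and Taxon 7 — a synapomorphy uniting that clade.
Most parsimonious ingroup topology: ((((Taxon 7,Taxon 1),Taxon 6),Taxon 9),Taxon 8).
Taxon 8 is sister to the clade containing all other ingroup taxa, so it is the earliest-diverging (most basal) ingroup lineage.

Taxon 8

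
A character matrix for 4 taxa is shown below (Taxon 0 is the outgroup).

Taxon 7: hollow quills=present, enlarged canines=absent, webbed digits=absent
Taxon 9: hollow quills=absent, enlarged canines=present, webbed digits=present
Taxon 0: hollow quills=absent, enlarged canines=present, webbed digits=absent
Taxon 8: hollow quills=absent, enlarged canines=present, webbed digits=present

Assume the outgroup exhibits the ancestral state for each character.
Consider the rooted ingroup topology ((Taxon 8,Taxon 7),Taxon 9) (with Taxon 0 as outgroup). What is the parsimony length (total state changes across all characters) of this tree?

Map each character onto ((Taxon 8,Taxon 7),Taxon 9) (rooted by Taxon 0) and count the minimum state changes it requires (Fitch parsimony):
hollow quills: 1; enlarged canines: 1; webbed digits: 2.
Total tree length = 4.

4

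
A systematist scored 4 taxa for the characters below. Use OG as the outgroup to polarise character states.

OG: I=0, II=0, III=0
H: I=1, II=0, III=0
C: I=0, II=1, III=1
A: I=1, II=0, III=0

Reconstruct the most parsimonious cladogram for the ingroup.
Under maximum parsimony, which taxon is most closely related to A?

H

The outgroup has state '0' for every character, so '1' is the derived state throughout.
I: derived state '1' in A and H only — synapomorphy for {A, H}.
II: derived state '1' in C only — an autapomorphy, so it tells us nothing about relationships among taxa.
III: derived state '1' in C only — an autapomorphy, so it tells us nothing about relationships among taxa.
Most parsimonious ingroup topology: ((H,A),C).
A and H form a cherry on this tree, so they are sister taxa.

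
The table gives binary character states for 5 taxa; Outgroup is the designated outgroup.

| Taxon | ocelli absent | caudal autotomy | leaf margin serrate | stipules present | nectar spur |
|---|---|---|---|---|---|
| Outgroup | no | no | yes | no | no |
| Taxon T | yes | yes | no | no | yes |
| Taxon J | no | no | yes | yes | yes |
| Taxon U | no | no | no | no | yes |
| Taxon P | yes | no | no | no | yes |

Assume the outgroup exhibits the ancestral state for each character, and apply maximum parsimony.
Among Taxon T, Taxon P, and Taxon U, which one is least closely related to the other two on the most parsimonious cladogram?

Character polarity is set by the outgroup: the derived state is whichever differs from the outgroup's state, so for leaf margin serrate the derived state is 'no', and for the remaining characters it is 'yes'.
ocelli absent: derived state 'yes' in Taxon P and Taxon T only — synapomorphy for {Taxon P, Taxon T}.
caudal autotomy: derived state 'yes' in Taxon T only — an autapomorphy, so it tells us nothing about relationships among taxa.
leaf margin serrate (derived state 'no') is shared by Taxon P, Taxon T, and Taxon U — a synapomorphy uniting that clade.
stipules present: derived state 'yes' in Taxon J only — an autapomorphy, so it tells us nothing about relationships among taxa.
All ingroup taxa share the derived state 'yes' for nectar spur; it defines the ingroup but does not resolve relationships within it.
Most parsimonious ingroup topology: (((Taxon T,Taxon P),Taxon U),Taxon J).
Taxon T and Taxon P share a more recent common ancestor with each other than either does with Taxon U, so Taxon U is the least closely related of the three.

Taxon U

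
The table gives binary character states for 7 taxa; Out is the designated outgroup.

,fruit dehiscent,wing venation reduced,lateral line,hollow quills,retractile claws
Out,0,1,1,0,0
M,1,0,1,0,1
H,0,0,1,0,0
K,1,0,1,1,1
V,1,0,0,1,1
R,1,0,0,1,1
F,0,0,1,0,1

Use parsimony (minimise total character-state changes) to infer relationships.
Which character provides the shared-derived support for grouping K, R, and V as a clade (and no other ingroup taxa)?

hollow quills

Character polarity is set by the outgroup: the derived state is whichever differs from the outgroup's state, so for wing venation reduced, lateral line the derived state is '0', and for the remaining characters it is '1'.
Only K, M, R, and V show the derived state '1' for fruit dehiscent, supporting them as a clade.
wing venation reduced (derived state '0') is shared by all ingroup taxa — unites the whole ingroup.
Only R and V show the derived state '0' for lateral line, supporting them as a clade.
hollow quills (derived state '1') is shared by K, R, and V — a synapomorphy uniting that clade.
Only F, K, M, R, and V show the derived state '1' for retractile claws, supporting them as a clade.
Most parsimonious ingroup topology: (((M,(K,(V,R))),F),H).
The clade {K, R, V} is supported by hollow quills: its derived state '1' occurs in exactly those taxa and in no other taxon (including the outgroup).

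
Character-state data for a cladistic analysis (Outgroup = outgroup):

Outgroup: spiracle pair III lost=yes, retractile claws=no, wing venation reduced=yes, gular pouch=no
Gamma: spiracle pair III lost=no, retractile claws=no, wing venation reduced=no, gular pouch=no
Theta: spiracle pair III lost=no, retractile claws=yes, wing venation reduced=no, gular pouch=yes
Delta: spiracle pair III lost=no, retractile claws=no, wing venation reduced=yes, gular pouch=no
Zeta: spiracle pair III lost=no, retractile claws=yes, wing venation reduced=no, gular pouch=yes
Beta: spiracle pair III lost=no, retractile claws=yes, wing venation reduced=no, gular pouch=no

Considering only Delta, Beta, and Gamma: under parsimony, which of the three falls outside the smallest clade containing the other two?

Character polarity is set by the outgroup: the derived state is whichever differs from the outgroup's state, so for spiracle pair III lost, wing venation reduced the derived state is 'no', and for the remaining characters it is 'yes'.
spiracle pair III lost (derived state 'no') is shared by all ingroup taxa — unites the whole ingroup.
retractile claws: derived state 'yes' in Beta, Theta, and Zeta only — synapomorphy for {Beta, Theta, Zeta}.
wing venation reduced: derived state 'no' in Beta, Gamma, Theta, and Zeta only — synapomorphy for {Beta, Gamma, Theta, Zeta}.
Only Theta and Zeta show the derived state 'yes' for gular pouch, supporting them as a clade.
Most parsimonious ingroup topology: ((Gamma,((Theta,Zeta),Beta)),Delta).
Gamma and Beta share a more recent common ancestor with each other than either does with Delta, so Delta is the least closely related of the three.

Delta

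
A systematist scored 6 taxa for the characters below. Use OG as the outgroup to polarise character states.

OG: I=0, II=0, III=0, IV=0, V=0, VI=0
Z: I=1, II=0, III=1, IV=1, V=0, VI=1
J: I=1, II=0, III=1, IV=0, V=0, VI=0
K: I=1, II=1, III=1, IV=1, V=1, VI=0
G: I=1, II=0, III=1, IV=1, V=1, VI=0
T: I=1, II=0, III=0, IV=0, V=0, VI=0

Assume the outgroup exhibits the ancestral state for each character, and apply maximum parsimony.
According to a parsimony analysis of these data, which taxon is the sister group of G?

K

The outgroup has state '0' for every character, so '1' is the derived state throughout.
All ingroup taxa share the derived state '1' for I; it defines the ingroup but does not resolve relationships within it.
II (derived state '1') is unique to K (autapomorphy; uninformative for grouping).
III: derived state '1' in G, J, K, and Z only — synapomorphy for {G, J, K, Z}.
IV (derived state '1') is shared by G, K, and Z — a synapomorphy uniting that clade.
V: derived state '1' in G and K only — synapomorphy for {G, K}.
VI: derived state '1' in Z only — an autapomorphy, so it tells us nothing about relationships among taxa.
Most parsimonious ingroup topology: (((Z,(K,G)),J),T).
G and K form a cherry on this tree, so they are sister taxa.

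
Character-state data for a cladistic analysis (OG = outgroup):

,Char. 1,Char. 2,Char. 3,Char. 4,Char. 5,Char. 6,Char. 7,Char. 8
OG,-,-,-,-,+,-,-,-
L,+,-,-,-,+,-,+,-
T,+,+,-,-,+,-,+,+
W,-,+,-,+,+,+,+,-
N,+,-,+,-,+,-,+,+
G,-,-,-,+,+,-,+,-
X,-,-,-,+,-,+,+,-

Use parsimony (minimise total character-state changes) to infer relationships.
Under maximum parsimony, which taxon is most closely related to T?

N

Character polarity is set by the outgroup: the derived state is whichever differs from the outgroup's state, so for Char. 5 the derived state is '-', and for the remaining characters it is '+'.
Only L, N, and T show the derived state '+' for Char. 1, supporting them as a clade.
Char. 2 groups T and W, which is incompatible with the clades supported by the remaining characters; treating it as convergent (homoplasy) costs fewer steps than any alternative tree.
Char. 3 (derived state '+') is unique to N (autapomorphy; uninformative for grouping).
Only G, W, and X show the derived state '+' for Char. 4, supporting them as a clade.
Char. 5 (derived state '-') is unique to X (autapomorphy; uninformative for grouping).
Only W and X show the derived state '+' for Char. 6, supporting them as a clade.
All ingroup taxa share the derived state '+' for Char. 7; it defines the ingroup but does not resolve relationships within it.
Char. 8 (derived state '+') is shared by N and T — a synapomorphy uniting that clade.
Most parsimonious ingroup topology: ((L,(T,N)),((W,X),G)).
T and N form a cherry on this tree, so they are sister taxa.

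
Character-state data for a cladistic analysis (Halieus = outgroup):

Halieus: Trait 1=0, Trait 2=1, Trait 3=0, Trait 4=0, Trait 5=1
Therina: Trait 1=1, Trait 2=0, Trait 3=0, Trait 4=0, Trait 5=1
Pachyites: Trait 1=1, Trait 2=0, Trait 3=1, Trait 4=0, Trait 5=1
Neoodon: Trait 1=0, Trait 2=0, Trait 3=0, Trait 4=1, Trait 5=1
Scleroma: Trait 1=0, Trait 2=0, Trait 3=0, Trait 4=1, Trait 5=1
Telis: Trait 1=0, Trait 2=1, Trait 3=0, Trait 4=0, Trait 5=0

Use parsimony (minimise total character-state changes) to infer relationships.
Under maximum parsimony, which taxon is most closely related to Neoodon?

Scleroma

Character polarity is set by the outgroup: the derived state is whichever differs from the outgroup's state, so for Trait 2, Trait 5 the derived state is '0', and for the remaining characters it is '1'.
Trait 1 (derived state '1') is shared by Pachyites and Therina — a synapomorphy uniting that clade.
Trait 2 (derived state '0') is shared by Neoodon, Pachyites, Scleroma, and Therina — a synapomorphy uniting that clade.
Trait 3 (derived state '1') is unique to Pachyites (autapomorphy; uninformative for grouping).
Trait 4 (derived state '1') is shared by Neoodon and Scleroma — a synapomorphy uniting that clade.
Trait 5 (derived state '0') is unique to Telis (autapomorphy; uninformative for grouping).
Most parsimonious ingroup topology: (((Therina,Pachyites),(Neoodon,Scleroma)),Telis).
Neoodon and Scleroma form a cherry on this tree, so they are sister taxa.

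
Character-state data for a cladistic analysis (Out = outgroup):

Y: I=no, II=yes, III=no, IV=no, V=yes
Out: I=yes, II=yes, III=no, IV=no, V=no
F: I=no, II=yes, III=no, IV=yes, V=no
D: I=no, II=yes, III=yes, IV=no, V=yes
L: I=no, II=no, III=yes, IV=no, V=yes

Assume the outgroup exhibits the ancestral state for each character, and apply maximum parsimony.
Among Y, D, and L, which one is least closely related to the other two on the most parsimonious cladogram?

Character polarity is set by the outgroup: the derived state is whichever differs from the outgroup's state, so for I, II the derived state is 'no', and for the remaining characters it is 'yes'.
All ingroup taxa share the derived state 'no' for I; it defines the ingroup but does not resolve relationships within it.
II: derived state 'no' in L only — an autapomorphy, so it tells us nothing about relationships among taxa.
Only D and L show the derived state 'yes' for III, supporting them as a clade.
IV (derived state 'yes') is unique to F (autapomorphy; uninformative for grouping).
V: derived state 'yes' in D, L, and Y only — synapomorphy for {D, L, Y}.
Most parsimonious ingroup topology: (F,((L,D),Y)).
D and L share a more recent common ancestor with each other than either does with Y, so Y is the least closely related of the three.

Y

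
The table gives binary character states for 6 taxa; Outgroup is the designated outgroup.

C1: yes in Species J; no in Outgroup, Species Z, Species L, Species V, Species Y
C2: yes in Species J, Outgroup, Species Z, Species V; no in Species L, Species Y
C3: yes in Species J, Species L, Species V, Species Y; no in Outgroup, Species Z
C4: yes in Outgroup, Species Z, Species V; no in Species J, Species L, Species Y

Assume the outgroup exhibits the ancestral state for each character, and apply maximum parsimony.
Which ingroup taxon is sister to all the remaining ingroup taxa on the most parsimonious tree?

Character polarity is set by the outgroup: the derived state is whichever differs from the outgroup's state, so for C2, C4 the derived state is 'no', and for the remaining characters it is 'yes'.
C1: derived state 'yes' in Species J only — an autapomorphy, so it tells us nothing about relationships among taxa.
Only Species L and Species Y show the derived state 'no' for C2, supporting them as a clade.
Only Species J, Species L, Species V, and Species Y show the derived state 'yes' for C3, supporting them as a clade.
Only Species J, Species L, and Species Y show the derived state 'no' for C4, supporting them as a clade.
Most parsimonious ingroup topology: (Species Z,(((Species L,Species Y),Species J),Species V)).
Species Z is sister to the clade containing all other ingroup taxa, so it is the earliest-diverging (most basal) ingroup lineage.

Species Z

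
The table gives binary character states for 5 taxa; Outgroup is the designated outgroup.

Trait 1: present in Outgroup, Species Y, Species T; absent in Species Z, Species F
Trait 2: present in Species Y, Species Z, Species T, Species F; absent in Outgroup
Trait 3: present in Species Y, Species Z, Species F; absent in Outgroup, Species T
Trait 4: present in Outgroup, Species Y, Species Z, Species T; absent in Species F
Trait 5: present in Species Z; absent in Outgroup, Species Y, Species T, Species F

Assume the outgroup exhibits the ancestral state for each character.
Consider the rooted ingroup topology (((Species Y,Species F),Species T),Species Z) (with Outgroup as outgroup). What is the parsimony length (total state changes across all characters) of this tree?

Map each character onto (((Species Y,Species F),Species T),Species Z) (rooted by Outgroup) and count the minimum state changes it requires (Fitch parsimony):
Trait 1: 2; Trait 2: 1; Trait 3: 2; Trait 4: 1; Trait 5: 1.
Total tree length = 7.

7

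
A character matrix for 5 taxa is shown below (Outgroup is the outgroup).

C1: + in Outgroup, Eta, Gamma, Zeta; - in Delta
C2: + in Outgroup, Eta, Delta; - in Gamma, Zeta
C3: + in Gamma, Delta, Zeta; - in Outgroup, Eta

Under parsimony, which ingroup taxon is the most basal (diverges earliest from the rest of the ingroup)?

Character polarity is set by the outgroup: the derived state is whichever differs from the outgroup's state, so for C1, C2 the derived state is '-', and for the remaining characters it is '+'.
C1: derived state '-' in Delta only — an autapomorphy, so it tells us nothing about relationships among taxa.
Only Gamma and Zeta show the derived state '-' for C2, supporting them as a clade.
C3: derived state '+' in Delta, Gamma, and Zeta only — synapomorphy for {Delta, Gamma, Zeta}.
Most parsimonious ingroup topology: (Eta,((Gamma,Zeta),Delta)).
Eta is sister to the clade containing all other ingroup taxa, so it is the earliest-diverging (most basal) ingroup lineage.

Eta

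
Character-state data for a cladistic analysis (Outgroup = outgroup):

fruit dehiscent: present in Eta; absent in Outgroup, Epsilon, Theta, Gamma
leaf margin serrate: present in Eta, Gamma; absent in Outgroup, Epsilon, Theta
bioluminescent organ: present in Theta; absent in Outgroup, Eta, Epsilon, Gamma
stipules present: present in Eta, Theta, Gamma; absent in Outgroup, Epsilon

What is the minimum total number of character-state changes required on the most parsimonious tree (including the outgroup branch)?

The outgroup has state 'absent' for every character, so 'present' is the derived state throughout.
fruit dehiscent (derived state 'present') is unique to Eta (autapomorphy; uninformative for grouping).
leaf margin serrate (derived state 'present') is shared by Eta and Gamma — a synapomorphy uniting that clade.
bioluminescent organ (derived state 'present') is unique to Theta (autapomorphy; uninformative for grouping).
stipules present (derived state 'present') is shared by Eta, Gamma, and Theta — a synapomorphy uniting that clade.
Most parsimonious ingroup topology: (((Eta,Gamma),Theta),Epsilon).
Changes per character on this tree: fruit dehiscent: 1; leaf margin serrate: 1; bioluminescent organ: 1; stipules present: 1.
Total = 4.

4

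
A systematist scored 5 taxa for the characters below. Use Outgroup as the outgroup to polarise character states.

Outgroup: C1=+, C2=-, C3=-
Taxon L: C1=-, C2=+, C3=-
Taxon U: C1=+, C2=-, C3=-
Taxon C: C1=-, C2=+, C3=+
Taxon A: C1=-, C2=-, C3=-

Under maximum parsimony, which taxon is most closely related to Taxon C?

Character polarity is set by the outgroup: the derived state is whichever differs from the outgroup's state, so for C1 the derived state is '-', and for the remaining characters it is '+'.
Only Taxon A, Taxon C, and Taxon L show the derived state '-' for C1, supporting them as a clade.
Only Taxon C and Taxon L show the derived state '+' for C2, supporting them as a clade.
C3 (derived state '+') is unique to Taxon C (autapomorphy; uninformative for grouping).
Most parsimonious ingroup topology: (((Taxon L,Taxon C),Taxon A),Taxon U).
Taxon C and Taxon L form a cherry on this tree, so they are sister taxa.

Taxon L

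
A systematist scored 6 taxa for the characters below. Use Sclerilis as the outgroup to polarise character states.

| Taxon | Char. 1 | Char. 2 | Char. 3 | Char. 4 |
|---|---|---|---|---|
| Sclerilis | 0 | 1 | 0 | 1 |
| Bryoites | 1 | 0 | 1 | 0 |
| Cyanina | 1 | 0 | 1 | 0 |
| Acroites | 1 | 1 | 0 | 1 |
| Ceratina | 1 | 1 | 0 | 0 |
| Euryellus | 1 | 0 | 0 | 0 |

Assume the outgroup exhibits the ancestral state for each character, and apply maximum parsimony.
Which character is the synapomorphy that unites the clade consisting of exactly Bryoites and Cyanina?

Character polarity is set by the outgroup: the derived state is whichever differs from the outgroup's state, so for Char. 2, Char. 4 the derived state is '0', and for the remaining characters it is '1'.
Char. 1 (derived state '1') is shared by all ingroup taxa — unites the whole ingroup.
Only Bryoites, Cyanina, and Euryellus show the derived state '0' for Char. 2, supporting them as a clade.
Char. 3: derived state '1' in Bryoites and Cyanina only — synapomorphy for {Bryoites, Cyanina}.
Only Bryoites, Ceratina, Cyanina, and Euryellus show the derived state '0' for Char. 4, supporting them as a clade.
Most parsimonious ingroup topology: ((((Bryoites,Cyanina),Euryellus),Ceratina),Acroites).
The clade {Bryoites, Cyanina} is supported by Char. 3: its derived state '1' occurs in exactly those taxa and in no other taxon (including the outgroup).

Char. 3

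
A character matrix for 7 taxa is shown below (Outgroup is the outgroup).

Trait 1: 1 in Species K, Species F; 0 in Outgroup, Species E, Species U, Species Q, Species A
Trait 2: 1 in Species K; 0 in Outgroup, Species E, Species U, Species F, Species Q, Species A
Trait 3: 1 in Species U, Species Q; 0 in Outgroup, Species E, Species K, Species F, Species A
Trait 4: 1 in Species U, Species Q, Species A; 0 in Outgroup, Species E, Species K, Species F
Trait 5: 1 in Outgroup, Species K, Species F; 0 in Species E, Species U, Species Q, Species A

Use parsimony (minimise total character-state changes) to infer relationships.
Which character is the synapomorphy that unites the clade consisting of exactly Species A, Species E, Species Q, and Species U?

Character polarity is set by the outgroup: the derived state is whichever differs from the outgroup's state, so for Trait 5 the derived state is '0', and for the remaining characters it is '1'.
Trait 1: derived state '1' in Species F and Species K only — synapomorphy for {Species F, Species K}.
Trait 2 (derived state '1') is unique to Species K (autapomorphy; uninformative for grouping).
Only Species Q and Species U show the derived state '1' for Trait 3, supporting them as a clade.
Only Species A, Species Q, and Species U show the derived state '1' for Trait 4, supporting them as a clade.
Only Species A, Species E, Species Q, and Species U show the derived state '0' for Trait 5, supporting them as a clade.
Most parsimonious ingroup topology: ((Species E,((Species U,Species Q),Species A)),(Species K,Species F)).
The clade {Species A, Species E, Species Q, Species U} is supported by Trait 5: its derived state '0' occurs in exactly those taxa and in no other taxon (including the outgroup).

Trait 5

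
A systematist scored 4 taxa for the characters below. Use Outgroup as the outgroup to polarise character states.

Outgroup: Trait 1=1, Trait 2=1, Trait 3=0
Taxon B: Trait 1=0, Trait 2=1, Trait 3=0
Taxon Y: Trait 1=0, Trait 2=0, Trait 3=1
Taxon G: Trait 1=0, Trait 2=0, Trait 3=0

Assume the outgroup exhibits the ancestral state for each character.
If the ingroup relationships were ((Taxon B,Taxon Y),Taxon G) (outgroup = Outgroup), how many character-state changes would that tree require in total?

4

Map each character onto ((Taxon B,Taxon Y),Taxon G) (rooted by Outgroup) and count the minimum state changes it requires (Fitch parsimony):
Trait 1: 1; Trait 2: 2; Trait 3: 1.
Total tree length = 4.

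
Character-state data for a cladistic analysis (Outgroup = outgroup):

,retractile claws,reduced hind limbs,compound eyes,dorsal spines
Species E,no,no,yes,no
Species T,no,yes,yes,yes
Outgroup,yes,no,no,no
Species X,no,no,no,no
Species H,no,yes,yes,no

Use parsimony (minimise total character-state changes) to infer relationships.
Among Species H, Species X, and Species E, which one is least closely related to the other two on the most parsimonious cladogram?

Character polarity is set by the outgroup: the derived state is whichever differs from the outgroup's state, so for retractile claws the derived state is 'no', and for the remaining characters it is 'yes'.
retractile claws (derived state 'no') is shared by all ingroup taxa — unites the whole ingroup.
reduced hind limbs (derived state 'yes') is shared by Species H and Species T — a synapomorphy uniting that clade.
compound eyes: derived state 'yes' in Species E, Species H, and Species T only — synapomorphy for {Species E, Species H, Species T}.
dorsal spines (derived state 'yes') is unique to Species T (autapomorphy; uninformative for grouping).
Most parsimonious ingroup topology: (((Species T,Species H),Species E),Species X).
Species E and Species H share a more recent common ancestor with each other than either does with Species X, so Species X is the least closely related of the three.

Species X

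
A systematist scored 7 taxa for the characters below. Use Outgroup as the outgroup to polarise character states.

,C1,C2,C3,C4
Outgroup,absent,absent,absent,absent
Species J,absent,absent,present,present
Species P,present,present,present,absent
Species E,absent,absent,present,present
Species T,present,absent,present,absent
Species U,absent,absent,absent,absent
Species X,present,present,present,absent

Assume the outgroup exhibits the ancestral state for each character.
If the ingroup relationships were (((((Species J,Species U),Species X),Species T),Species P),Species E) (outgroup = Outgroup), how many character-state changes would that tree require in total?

Map each character onto (((((Species J,Species U),Species X),Species T),Species P),Species E) (rooted by Outgroup) and count the minimum state changes it requires (Fitch parsimony):
C1: 2; C2: 2; C3: 2; C4: 2.
Total tree length = 8.

8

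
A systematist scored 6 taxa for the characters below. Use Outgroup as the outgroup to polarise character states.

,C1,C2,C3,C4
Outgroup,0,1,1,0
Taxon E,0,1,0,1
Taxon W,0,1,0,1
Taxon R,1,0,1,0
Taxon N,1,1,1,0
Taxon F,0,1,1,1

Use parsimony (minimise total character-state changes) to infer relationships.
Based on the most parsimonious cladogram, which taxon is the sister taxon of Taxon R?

Character polarity is set by the outgroup: the derived state is whichever differs from the outgroup's state, so for C2, C3 the derived state is '0', and for the remaining characters it is '1'.
C1: derived state '1' in Taxon N and Taxon R only — synapomorphy for {Taxon N, Taxon R}.
C2: derived state '0' in Taxon R only — an autapomorphy, so it tells us nothing about relationships among taxa.
Only Taxon E and Taxon W show the derived state '0' for C3, supporting them as a clade.
Only Taxon E, Taxon F, and Taxon W show the derived state '1' for C4, supporting them as a clade.
Most parsimonious ingroup topology: (((Taxon E,Taxon W),Taxon F),(Taxon R,Taxon N)).
Taxon R and Taxon N form a cherry on this tree, so they are sister taxa.

Taxon N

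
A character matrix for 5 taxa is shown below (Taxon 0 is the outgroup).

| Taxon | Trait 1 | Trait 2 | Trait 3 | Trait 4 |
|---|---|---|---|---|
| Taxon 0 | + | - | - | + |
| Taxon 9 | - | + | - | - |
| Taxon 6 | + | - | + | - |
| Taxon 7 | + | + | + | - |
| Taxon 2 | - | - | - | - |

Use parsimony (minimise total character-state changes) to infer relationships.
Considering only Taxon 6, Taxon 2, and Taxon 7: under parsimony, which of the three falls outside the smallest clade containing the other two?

Taxon 2

Character polarity is set by the outgroup: the derived state is whichever differs from the outgroup's state, so for Trait 1, Trait 4 the derived state is '-', and for the remaining characters it is '+'.
Trait 1 (derived state '-') is shared by Taxon 2 and Taxon 9 — a synapomorphy uniting that clade.
Trait 2 (state '+') occurs in Taxon 7 and Taxon 9 but conflicts with the nesting implied by the other characters — most parsimoniously interpreted as homoplasy.
Trait 3 (derived state '+') is shared by Taxon 6 and Taxon 7 — a synapomorphy uniting that clade.
Trait 4 (derived state '-') is shared by all ingroup taxa — unites the whole ingroup.
Most parsimonious ingroup topology: ((Taxon 9,Taxon 2),(Taxon 6,Taxon 7)).
Taxon 7 and Taxon 6 share a more recent common ancestor with each other than either does with Taxon 2, so Taxon 2 is the least closely related of the three.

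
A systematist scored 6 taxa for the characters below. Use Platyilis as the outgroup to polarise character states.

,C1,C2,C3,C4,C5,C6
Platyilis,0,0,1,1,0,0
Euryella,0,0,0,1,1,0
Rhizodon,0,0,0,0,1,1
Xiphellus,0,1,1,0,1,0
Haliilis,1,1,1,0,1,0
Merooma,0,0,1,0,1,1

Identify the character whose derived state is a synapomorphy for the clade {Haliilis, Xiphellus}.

Character polarity is set by the outgroup: the derived state is whichever differs from the outgroup's state, so for C3, C4 the derived state is '0', and for the remaining characters it is '1'.
C1: derived state '1' in Haliilis only — an autapomorphy, so it tells us nothing about relationships among taxa.
C2 (derived state '1') is shared by Haliilis and Xiphellus — a synapomorphy uniting that clade.
C3 groups Euryella and Rhizodon, which is incompatible with the clades supported by the remaining characters; treating it as convergent (homoplasy) costs fewer steps than any alternative tree.
C4: derived state '0' in Haliilis, Merooma, Rhizodon, and Xiphellus only — synapomorphy for {Haliilis, Merooma, Rhizodon, Xiphellus}.
C5 (derived state '1') is shared by all ingroup taxa — unites the whole ingroup.
C6: derived state '1' in Merooma and Rhizodon only — synapomorphy for {Merooma, Rhizodon}.
Most parsimonious ingroup topology: (Euryella,((Rhizodon,Merooma),(Xiphellus,Haliilis))).
The clade {Haliilis, Xiphellus} is supported by C2: its derived state '1' occurs in exactly those taxa and in no other taxon (including the outgroup).

C2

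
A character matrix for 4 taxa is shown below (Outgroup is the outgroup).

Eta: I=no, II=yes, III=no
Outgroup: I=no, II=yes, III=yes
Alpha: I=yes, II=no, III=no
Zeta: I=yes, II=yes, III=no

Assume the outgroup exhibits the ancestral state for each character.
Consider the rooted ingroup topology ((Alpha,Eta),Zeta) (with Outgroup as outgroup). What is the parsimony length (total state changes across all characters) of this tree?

Map each character onto ((Alpha,Eta),Zeta) (rooted by Outgroup) and count the minimum state changes it requires (Fitch parsimony):
I: 2; II: 1; III: 1.
Total tree length = 4.

4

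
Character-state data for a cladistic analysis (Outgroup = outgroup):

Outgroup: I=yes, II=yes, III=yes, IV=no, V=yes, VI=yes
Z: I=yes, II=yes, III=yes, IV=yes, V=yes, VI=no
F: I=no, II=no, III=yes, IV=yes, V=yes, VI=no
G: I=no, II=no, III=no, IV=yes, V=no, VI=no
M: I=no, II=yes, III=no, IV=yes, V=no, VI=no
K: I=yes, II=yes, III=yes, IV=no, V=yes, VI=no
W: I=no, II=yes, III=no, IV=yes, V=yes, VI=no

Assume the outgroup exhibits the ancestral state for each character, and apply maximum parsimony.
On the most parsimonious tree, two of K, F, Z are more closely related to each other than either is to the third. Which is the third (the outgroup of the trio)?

K

Character polarity is set by the outgroup: the derived state is whichever differs from the outgroup's state, so for I, II, III, V, VI the derived state is 'no', and for the remaining characters it is 'yes'.
I (derived state 'no') is shared by F, G, M, and W — a synapomorphy uniting that clade.
II groups F and G, which is incompatible with the clades supported by the remaining characters; treating it as convergent (homoplasy) costs fewer steps than any alternative tree.
III (derived state 'no') is shared by G, M, and W — a synapomorphy uniting that clade.
IV (derived state 'yes') is shared by F, G, M, W, and Z — a synapomorphy uniting that clade.
V (derived state 'no') is shared by G and M — a synapomorphy uniting that clade.
All ingroup taxa share the derived state 'no' for VI; it defines the ingroup but does not resolve relationships within it.
Most parsimonious ingroup topology: ((Z,(F,((G,M),W))),K).
F and Z share a more recent common ancestor with each other than either does with K, so K is the least closely related of the three.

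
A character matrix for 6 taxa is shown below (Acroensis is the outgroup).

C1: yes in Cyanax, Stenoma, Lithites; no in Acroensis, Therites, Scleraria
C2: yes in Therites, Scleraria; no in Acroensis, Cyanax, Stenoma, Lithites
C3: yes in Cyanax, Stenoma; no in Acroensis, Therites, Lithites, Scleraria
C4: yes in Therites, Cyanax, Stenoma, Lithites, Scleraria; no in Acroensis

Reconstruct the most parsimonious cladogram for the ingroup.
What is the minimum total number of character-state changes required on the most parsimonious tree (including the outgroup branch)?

The outgroup has state 'no' for every character, so 'yes' is the derived state throughout.
C1: derived state 'yes' in Cyanax, Lithites, and Stenoma only — synapomorphy for {Cyanax, Lithites, Stenoma}.
Only Scleraria and Therites show the derived state 'yes' for C2, supporting them as a clade.
C3: derived state 'yes' in Cyanax and Stenoma only — synapomorphy for {Cyanax, Stenoma}.
All ingroup taxa share the derived state 'yes' for C4; it defines the ingroup but does not resolve relationships within it.
Most parsimonious ingroup topology: ((Therites,Scleraria),((Cyanax,Stenoma),Lithites)).
Changes per character on this tree: C1: 1; C2: 1; C3: 1; C4: 1.
Total = 4.

4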